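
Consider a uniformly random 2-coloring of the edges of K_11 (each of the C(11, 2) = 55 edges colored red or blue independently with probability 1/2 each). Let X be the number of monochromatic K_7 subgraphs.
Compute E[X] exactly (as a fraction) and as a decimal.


Let X = Σ_S X_S over the C(11, 7) = 330 subsets S of size 7, where X_S = 1 if the K_7 on S is monochromatic.
For a fixed S, the K_7 on S has C(7, 2) = 21 edges. P[all 21 edges red] = (1/2)^21, and likewise for blue, so P[monochromatic] = 2·(1/2)^21 = 2^{1 − 21} = 1/1048576.
Summing: E[X] = C(11, 7) · 2^{1 − 21} = 330 · 1/1048576 = 165/524288.
Numerically: E[X] ≈ 0.000315.

E[X] = C(11,7)·2^(1−C(7,2)) = 165/524288 ≈ 0.000315.


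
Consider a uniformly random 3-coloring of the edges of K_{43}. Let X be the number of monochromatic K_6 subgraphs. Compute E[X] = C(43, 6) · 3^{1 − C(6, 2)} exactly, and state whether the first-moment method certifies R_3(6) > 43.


E[X] = C(43, 6) · 3^{1 − 15} = 6096454 · 3^{−14} = 6096454/4782969.
As a reduced fraction: E[X] = 6096454/4782969 ≈ 1.2746.
Is E[X] < 1? NO.
Since E[X] ≥ 1, the first-moment bound is inconclusive at n = 43; it does NOT by itself certify R_3(6) > 43.

E[X] = 6096454/4782969 ≈ 1.2746; E[X] ≥ 1; first-moment method inconclusive here.


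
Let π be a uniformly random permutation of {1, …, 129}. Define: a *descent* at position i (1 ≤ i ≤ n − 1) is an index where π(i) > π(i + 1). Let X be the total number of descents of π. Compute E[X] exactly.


Write X = Σ X_I over i = 1, …, 128, with X_I the indicator of one descent.
There are 128 indicators.
For each fixed i, the pair (π(i), π(i+1)) is a uniformly random ordered pair of distinct values from {1, …, 129}; by symmetry P[π(i) > π(i+1)] = 1/2.
By linearity: E[X] = 128 · (1/2) = (129 − 1) · (1/2) = 64 ≈ 64.00000.

E[X] = 64 = 64.00000.


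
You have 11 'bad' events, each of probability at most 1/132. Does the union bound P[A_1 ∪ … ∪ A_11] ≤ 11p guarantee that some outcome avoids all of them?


Union bound: P[∪_{i=1}^{11} A_i] ≤ Σ_i P[A_i] ≤ 11·p = 11·(1/132) = 1/12.
Numerically: 1/12 ≈ 0.0833.
Is 1/12 < 1? YES.
Since P[∪ A_i] ≤ 1/12 < 1, the complement has P[∩ A_i^c] ≥ 1 − 1/12 = 11/12 > 0, so some outcome avoids every A_i.

11·p = 1/12 ≈ 0.0833; existence CERTIFIED by the union bound.


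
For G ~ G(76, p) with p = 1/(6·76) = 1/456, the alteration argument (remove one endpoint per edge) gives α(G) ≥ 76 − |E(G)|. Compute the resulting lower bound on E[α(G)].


E[|E(G)|] = C(76, 2)·p = 2850 · (1/456) = 25/4.
E[α(G)] ≥ n − E[|E(G)|] = 76 − 25/4 = 279/4.
Numerically: ≈ 69.7500.
(This is only a lower bound; the true E[α(G)] may be larger.)

E[α(G)] ≥ 279/4 ≈ 69.7500.


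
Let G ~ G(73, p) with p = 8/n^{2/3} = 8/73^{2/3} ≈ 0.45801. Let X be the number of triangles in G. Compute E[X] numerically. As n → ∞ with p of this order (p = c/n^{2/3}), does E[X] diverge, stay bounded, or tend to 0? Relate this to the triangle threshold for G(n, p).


Number of potential triangles: C(73, 3) = 62196.
Each occurs with probability p³ ≈ (0.45801)³ ≈ 9.60780634e-02.
By linearity: E[X] = C(73, 3)·p³ ≈ 62196 · 9.60780634e-02 ≈ 5975.671233.
Since α = 2/3 < 1, p = c/n^{2/3} ≫ 1/n is above the triangle threshold p ~ 1/n. Asymptotically E[X] ~ (c³/6)·n^{3(1−α)} = (8³/6)·n^{1} → ∞; triangles are abundant w.h.p.

E[X] ≈ 5975.671233; in regime p = Θ(1/n^{2/3}) E[X] diverges (above the triangle threshold p ~ 1/n).


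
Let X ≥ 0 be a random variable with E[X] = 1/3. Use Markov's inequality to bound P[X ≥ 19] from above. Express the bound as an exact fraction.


μ = E[X] = 1/3, a = 19.
Markov: P[X ≥ 19] ≤ μ/a = (1/3)/19 = 1/57.
Numerically: ≈ 0.01754.
(Since a = 19 > μ = 0.33333, the bound 1/57 is < 1 and informative.)

P[X ≥ 19] ≤ 1/57 ≈ 0.01754.


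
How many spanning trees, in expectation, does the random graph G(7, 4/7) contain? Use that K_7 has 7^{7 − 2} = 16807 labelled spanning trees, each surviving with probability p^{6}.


K_7 has 7^{7 − 2} = 16807 labelled spanning trees.
For each such spanning tree H, let X_H = 1 if all 6 edges of H are present in G. Then P[X_H = 1] = p^{6} = (4/7)^{6} = 4096/117649.
By linearity of expectation: E[X] = Σ_H E[X_H] = 16807 · p^{6} = 16807 · 4096/117649 = 4096/7.
Numerically: E[X] ≈ 585.143.

E[X] = 16807 · (4/7)^{6} = 4096/7 ≈ 585.143.


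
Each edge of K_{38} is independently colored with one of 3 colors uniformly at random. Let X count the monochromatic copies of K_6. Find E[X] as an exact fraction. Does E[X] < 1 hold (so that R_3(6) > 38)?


E[X] = C(38, 6) · 3^{1 − 15} = 2760681 · 3^{−14} = 2760681/4782969.
As a reduced fraction: E[X] = 920227/1594323 ≈ 0.577.
Is E[X] < 1? YES.
Since E[X] < 1, there exists a 3-coloring of K_{38} with no monochromatic K_6; hence R_3(6) > 38.

E[X] = 920227/1594323 ≈ 0.577; E[X] < 1, so R_3(6) > 38.


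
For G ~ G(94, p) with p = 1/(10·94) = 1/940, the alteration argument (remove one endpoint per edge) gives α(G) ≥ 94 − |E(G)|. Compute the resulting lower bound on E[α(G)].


E[|E(G)|] = C(94, 2)·p = 4371 · (1/940) = 93/20.
E[α(G)] ≥ n − E[|E(G)|] = 94 − 93/20 = 1787/20.
Numerically: ≈ 89.3500.
(This is only a lower bound; the true E[α(G)] may be larger.)

E[α(G)] ≥ 1787/20 ≈ 89.3500.


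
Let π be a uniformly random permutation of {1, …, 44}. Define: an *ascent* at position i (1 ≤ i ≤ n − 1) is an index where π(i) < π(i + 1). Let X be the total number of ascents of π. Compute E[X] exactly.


Write X = Σ X_I over i = 1, …, 43, with X_I the indicator of one ascent.
There are 43 indicators.
For each fixed i, the pair (π(i), π(i+1)) is a uniformly random ordered pair of distinct values from {1, …, 44}; by symmetry P[π(i) < π(i+1)] = 1/2.
By linearity: E[X] = 43 · (1/2) = (44 − 1) · (1/2) = 43/2 ≈ 21.50000.

E[X] = 43/2 = 21.50000.


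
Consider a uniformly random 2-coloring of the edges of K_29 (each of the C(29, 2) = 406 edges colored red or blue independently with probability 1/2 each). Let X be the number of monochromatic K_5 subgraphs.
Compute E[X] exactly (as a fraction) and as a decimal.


Let X = Σ_S X_S over the C(29, 5) = 118755 subsets S of size 5, where X_S = 1 if the K_5 on S is monochromatic.
For a fixed S, the K_5 on S has C(5, 2) = 10 edges. P[all 10 edges red] = (1/2)^10, and likewise for blue, so P[monochromatic] = 2·(1/2)^10 = 2^{1 − 10} = 1/512.
Summing: E[X] = C(29, 5) · 2^{1 − 10} = 118755 · 1/512 = 118755/512.
Numerically: E[X] ≈ 231.943359.

E[X] = C(29,5)·2^(1−C(5,2)) = 118755/512 ≈ 231.943359.


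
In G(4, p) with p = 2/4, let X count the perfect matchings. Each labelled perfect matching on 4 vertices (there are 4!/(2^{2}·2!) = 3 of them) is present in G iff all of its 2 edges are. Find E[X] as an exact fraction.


K_4 has 4!/(2^{2}·2!) = 3 labelled perfect matchings.
For each such perfect matching H, let X_H = 1 if all 2 edges of H are present in G. Then P[X_H = 1] = p^{2} = (1/2)^{2} = 1/4.
Summing the indicators: E[X] = Σ_H E[X_H] = 3 · p^{2} = 3 · 1/4 = 3/4.
Numerically: E[X] ≈ 0.75.

E[X] = 3 · (1/2)^{2} = 3/4 ≈ 0.75.


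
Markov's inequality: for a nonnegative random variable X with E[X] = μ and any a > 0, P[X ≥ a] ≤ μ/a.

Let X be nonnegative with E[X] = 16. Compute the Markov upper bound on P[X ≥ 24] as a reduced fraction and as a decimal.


μ = E[X] = 16, a = 24.
Markov: P[X ≥ 24] ≤ μ/a = (16)/24 = 2/3.
Numerically: ≈ 0.667.
(Since a = 24 > μ = 16.000, the bound 2/3 is < 1 and informative.)

P[X ≥ 24] ≤ 2/3 ≈ 0.667.


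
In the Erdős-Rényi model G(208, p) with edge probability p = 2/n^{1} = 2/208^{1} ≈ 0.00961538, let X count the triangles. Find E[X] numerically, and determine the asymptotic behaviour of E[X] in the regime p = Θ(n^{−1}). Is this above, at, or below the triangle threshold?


Number of potential triangles: C(208, 3) = 1478256.
Each occurs with probability p³ ≈ (0.00961538)³ ≈ 8.88996359e-07.
By linearity: E[X] = C(208, 3)·p³ ≈ 1478256 · 8.88996359e-07 ≈ 1.314164.
Here α = 1, so p = 2/n is exactly at the triangle threshold p ~ 1/n. Asymptotically E[X] → c³/6 = 2³/6 = 4/3 ≈ 1.333333, a bounded constant. In this regime the triangle count is asymptotically Poisson(c³/6).

E[X] ≈ 1.314164; in regime p = Θ(1/n^{1}) E[X] stays bounded (at the triangle threshold p ~ 1/n).


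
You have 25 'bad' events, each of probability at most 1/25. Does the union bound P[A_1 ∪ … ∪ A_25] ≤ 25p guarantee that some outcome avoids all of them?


Union bound: P[∪_{i=1}^{25} A_i] ≤ Σ_i P[A_i] ≤ 25·p = 25·(1/25) = 1.
Numerically: 1 ≈ 1.00000.
Is 1 < 1? NO.
Since the bound 1 is ≥ 1, the union bound is uninformative here; it does NOT by itself certify existence.

25·p = 1 ≈ 1.00000; existence NOT certified by the union bound.


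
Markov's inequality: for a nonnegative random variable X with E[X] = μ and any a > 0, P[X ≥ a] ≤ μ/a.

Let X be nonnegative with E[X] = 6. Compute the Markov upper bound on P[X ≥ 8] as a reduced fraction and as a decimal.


μ = E[X] = 6, a = 8.
Markov: P[X ≥ 8] ≤ μ/a = (6)/8 = 3/4.
Numerically: ≈ 0.75000.
(Since a = 8 > μ = 6.00000, the bound 3/4 is < 1 and informative.)

P[X ≥ 8] ≤ 3/4 ≈ 0.75000.


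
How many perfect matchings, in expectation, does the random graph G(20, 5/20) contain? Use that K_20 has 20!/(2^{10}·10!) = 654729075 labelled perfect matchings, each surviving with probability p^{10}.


K_20 has 20!/(2^{10}·10!) = 654729075 labelled perfect matchings.
For each such perfect matching H, let X_H = 1 if all 10 edges of H are present in G. Then P[X_H = 1] = p^{10} = (1/4)^{10} = 1/1048576.
By linearity: E[X] = Σ_H E[X_H] = 654729075 · p^{10} = 654729075 · 1/1048576 = 654729075/1048576.
Numerically: E[X] ≈ 624.398.

E[X] = 654729075 · (1/4)^{10} = 654729075/1048576 ≈ 624.398.


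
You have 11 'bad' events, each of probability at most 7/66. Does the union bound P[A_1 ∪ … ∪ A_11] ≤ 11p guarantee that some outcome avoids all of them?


Union bound: P[∪_{i=1}^{11} A_i] ≤ Σ_i P[A_i] ≤ 11·p = 11·(7/66) = 7/6.
Numerically: 7/6 ≈ 1.167.
Is 7/6 < 1? NO.
Since the bound 7/6 is ≥ 1, the union bound is uninformative here; it does NOT by itself certify existence.

11·p = 7/6 ≈ 1.167; existence NOT certified by the union bound.


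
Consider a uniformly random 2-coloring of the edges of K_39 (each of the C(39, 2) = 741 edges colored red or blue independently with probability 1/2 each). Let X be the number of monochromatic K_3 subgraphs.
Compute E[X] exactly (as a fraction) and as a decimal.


Let X = Σ_S X_S over the C(39, 3) = 9139 subsets S of size 3, where X_S = 1 if the K_3 on S is monochromatic.
For a fixed S, the K_3 on S has C(3, 2) = 3 edges. P[all 3 edges red] = (1/2)^3, and likewise for blue, so P[monochromatic] = 2·(1/2)^3 = 2^{1 − 3} = 1/4.
By linearity of expectation: E[X] = C(39, 3) · 2^{1 − 3} = 9139 · 1/4 = 9139/4.
Numerically: E[X] ≈ 2284.750000.

E[X] = C(39,3)·2^(1−C(3,2)) = 9139/4 ≈ 2284.750000.


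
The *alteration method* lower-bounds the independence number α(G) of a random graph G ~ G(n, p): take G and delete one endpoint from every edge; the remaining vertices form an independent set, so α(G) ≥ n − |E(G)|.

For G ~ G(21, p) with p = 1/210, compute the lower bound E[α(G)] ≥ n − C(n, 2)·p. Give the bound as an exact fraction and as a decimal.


E[|E(G)|] = C(21, 2)·p = 210 · (1/210) = 1.
E[α(G)] ≥ n − E[|E(G)|] = 21 − 1 = 20.
Numerically: ≈ 20.00000.
(This is only a lower bound; the true E[α(G)] may be larger.)

E[α(G)] ≥ 20 ≈ 20.00000.


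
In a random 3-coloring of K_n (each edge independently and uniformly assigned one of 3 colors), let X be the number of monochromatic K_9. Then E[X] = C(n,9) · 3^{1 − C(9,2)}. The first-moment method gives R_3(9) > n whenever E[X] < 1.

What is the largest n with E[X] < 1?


We need C(n, 9) · 3^{1 − 36} < 1, i.e. C(n, 9) < 3^{36 − 1} = 50031545098999707.
Check values of n near the boundary:
  n = 298: C(298, 9) = 45207677551849890; 45207677551849890 < 50031545098999707? YES
  n = 299: C(299, 9) = 46610674441390059; 46610674441390059 < 50031545098999707? YES
  n = 300: C(300, 9) = 48052241692154700; 48052241692154700 < 50031545098999707? YES
  n = 301: C(301, 9) = 49533303936090975; 49533303936090975 < 50031545098999707? YES
  n = 302: C(302, 9) = 51054804739588650; 51054804739588650 < 50031545098999707? NO
  n = 303: C(303, 9) = 52617706925494425; 52617706925494425 < 50031545098999707? NO
  n = 304: C(304, 9) = 54222992899492560; 54222992899492560 < 50031545098999707? NO
The largest n with C(n, 9) < 50031545098999707 is n = 301 (where E[X] = 16511101312030325/16677181699666569 ≈ 0.99004). Hence R_3(9) > 301, i.e. R_3(9) ≥ 302.

Largest n = 301; hence R_3(9) > 301.


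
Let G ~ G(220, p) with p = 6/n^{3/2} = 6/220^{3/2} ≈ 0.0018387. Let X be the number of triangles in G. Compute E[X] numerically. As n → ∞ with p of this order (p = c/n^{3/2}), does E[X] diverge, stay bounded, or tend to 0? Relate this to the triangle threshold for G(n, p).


Number of potential triangles: C(220, 3) = 1750540.
Each occurs with probability p³ ≈ (0.0018387)³ ≈ 6.2165823e-09.
By linearity: E[X] = C(220, 3)·p³ ≈ 1750540 · 6.2165823e-09 ≈ 0.01088.
Since α = 3/2 > 1, p = c/n^{3/2} = o(1/n) is below the triangle threshold p ~ 1/n. Asymptotically E[X] ~ (c³/6)·n^{3(1−α)} = (6³/6)·n^{-1.5} → 0, so by Markov's inequality G has no triangles w.h.p.

E[X] ≈ 0.01088; in regime p = Θ(1/n^{3/2}) E[X] tends to 0 (below the triangle threshold p ~ 1/n).


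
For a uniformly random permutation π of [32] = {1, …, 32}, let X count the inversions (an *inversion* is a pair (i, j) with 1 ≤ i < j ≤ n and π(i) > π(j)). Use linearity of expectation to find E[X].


Write X = Σ X_I over the C(32, 2) = 496 pairs i < j, with X_I the indicator of one inversion.
There are 496 indicators.
For each fixed pair i < j, the values π(i) and π(j) are two distinct elements of {1, …, 32} in uniformly random order; by symmetry P[π(i) > π(j)] = 1/2.
By linearity: E[X] = 496 · (1/2) = C(32, 2) · (1/2) = 496/2 = 248 ≈ 248.000000.

E[X] = 248 = 248.000000.


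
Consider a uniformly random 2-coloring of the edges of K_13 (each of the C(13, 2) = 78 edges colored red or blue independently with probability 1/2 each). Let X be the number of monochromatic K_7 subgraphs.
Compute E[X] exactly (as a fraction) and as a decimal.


Let X = Σ_S X_S over the C(13, 7) = 1716 subsets S of size 7, where X_S = 1 if the K_7 on S is monochromatic.
For a fixed S, the K_7 on S has C(7, 2) = 21 edges. P[all 21 edges red] = (1/2)^21, and likewise for blue, so P[monochromatic] = 2·(1/2)^21 = 2^{1 − 21} = 1/1048576.
By linearity: E[X] = C(13, 7) · 2^{1 − 21} = 1716 · 1/1048576 = 429/262144.
Numerically: E[X] ≈ 0.002.

E[X] = C(13,7)·2^(1−C(7,2)) = 429/262144 ≈ 0.002.


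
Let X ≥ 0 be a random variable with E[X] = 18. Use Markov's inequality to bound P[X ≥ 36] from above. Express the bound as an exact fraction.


μ = E[X] = 18, a = 36.
Markov: P[X ≥ 36] ≤ μ/a = (18)/36 = 1/2.
Numerically: ≈ 0.5000.
(Since a = 36 > μ = 18.0000, the bound 1/2 is < 1 and informative.)

P[X ≥ 36] ≤ 1/2 ≈ 0.5000.


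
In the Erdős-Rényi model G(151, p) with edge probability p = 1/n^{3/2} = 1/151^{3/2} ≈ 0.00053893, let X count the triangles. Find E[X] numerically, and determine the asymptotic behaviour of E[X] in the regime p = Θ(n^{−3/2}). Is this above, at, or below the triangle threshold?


Number of potential triangles: C(151, 3) = 562475.
Each occurs with probability p³ ≈ (0.00053893)³ ≈ 1.5653222e-10.
By linearity: E[X] = C(151, 3)·p³ ≈ 562475 · 1.5653222e-10 ≈ 0.00009.
Since α = 3/2 > 1, p = c/n^{3/2} = o(1/n) is below the triangle threshold p ~ 1/n. Asymptotically E[X] ~ (c³/6)·n^{3(1−α)} = (1³/6)·n^{-1.5} → 0, so by Markov's inequality G has no triangles w.h.p.

E[X] ≈ 0.00009; in regime p = Θ(1/n^{3/2}) E[X] tends to 0 (below the triangle threshold p ~ 1/n).


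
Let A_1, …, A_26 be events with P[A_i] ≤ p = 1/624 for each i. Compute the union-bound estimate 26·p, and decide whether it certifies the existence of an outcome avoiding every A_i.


Union bound: P[∪_{i=1}^{26} A_i] ≤ Σ_i P[A_i] ≤ 26·p = 26·(1/624) = 1/24.
Numerically: 1/24 ≈ 0.042.
Is 1/24 < 1? YES.
Since P[∪ A_i] ≤ 1/24 < 1, the complement has P[∩ A_i^c] ≥ 1 − 1/24 = 23/24 > 0, so some outcome avoids every A_i.

26·p = 1/24 ≈ 0.042; existence CERTIFIED by the union bound.


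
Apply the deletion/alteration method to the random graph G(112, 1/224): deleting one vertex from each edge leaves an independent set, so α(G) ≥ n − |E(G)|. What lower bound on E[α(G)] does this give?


E[|E(G)|] = C(112, 2)·p = 6216 · (1/224) = 111/4.
E[α(G)] ≥ n − E[|E(G)|] = 112 − 111/4 = 337/4.
Numerically: ≈ 84.250.
(This is only a lower bound; the true E[α(G)] may be larger.)

E[α(G)] ≥ 337/4 ≈ 84.250.


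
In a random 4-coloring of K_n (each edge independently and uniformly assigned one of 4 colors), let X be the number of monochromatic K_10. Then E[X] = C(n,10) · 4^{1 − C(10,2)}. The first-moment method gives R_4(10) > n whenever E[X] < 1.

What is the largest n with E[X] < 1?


We need C(n, 10) · 4^{1 − 45} < 1, i.e. C(n, 10) < 4^{45 − 1} = 309485009821345068724781056.
Check values of n near the boundary:
  n = 2018: C(2018, 10) = 301820606687612220663963508; 301820606687612220663963508 < 309485009821345068724781056? YES
  n = 2019: C(2019, 10) = 303322949179835278009229628; 303322949179835278009229628 < 309485009821345068724781056? YES
  n = 2020: C(2020, 10) = 304832018578739931133653656; 304832018578739931133653656 < 309485009821345068724781056? YES
  n = 2021: C(2021, 10) = 306347841644770462864800616; 306347841644770462864800616 < 309485009821345068724781056? YES
  n = 2022: C(2022, 10) = 307870445231474093395937796; 307870445231474093395937796 < 309485009821345068724781056? YES
  n = 2023: C(2023, 10) = 309399856285778485315440716; 309399856285778485315440716 < 309485009821345068724781056? YES
  n = 2024: C(2024, 10) = 310936101848269937576192656; 310936101848269937576192656 < 309485009821345068724781056? NO
  n = 2025: C(2025, 10) = 312479209053472269772600560; 312479209053472269772600560 < 309485009821345068724781056? NO
The largest n with C(n, 10) < 309485009821345068724781056 is n = 2023 (where E[X] = 77349964071444621328860179/77371252455336267181195264 ≈ 1.000). Hence R_4(10) > 2023, i.e. R_4(10) ≥ 2024.

Largest n = 2023; hence R_4(10) > 2023.


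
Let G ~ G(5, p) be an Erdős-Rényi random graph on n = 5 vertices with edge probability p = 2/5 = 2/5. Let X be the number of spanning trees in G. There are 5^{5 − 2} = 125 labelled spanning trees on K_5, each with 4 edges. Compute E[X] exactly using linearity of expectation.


K_5 has 5^{5 − 2} = 125 labelled spanning trees.
For each such spanning tree H, let X_H = 1 if all 4 edges of H are present in G. Then P[X_H = 1] = p^{4} = (2/5)^{4} = 16/625.
Summing the indicators: E[X] = Σ_H E[X_H] = 125 · p^{4} = 125 · 16/625 = 16/5.
Numerically: E[X] ≈ 3.2.

E[X] = 125 · (2/5)^{4} = 16/5 ≈ 3.2.


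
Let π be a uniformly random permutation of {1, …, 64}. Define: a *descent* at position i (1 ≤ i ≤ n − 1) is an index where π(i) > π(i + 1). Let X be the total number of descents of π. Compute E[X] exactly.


Write X = Σ X_I over i = 1, …, 63, with X_I the indicator of one descent.
There are 63 indicators.
For each fixed i, the pair (π(i), π(i+1)) is a uniformly random ordered pair of distinct values from {1, …, 64}; by symmetry P[π(i) > π(i+1)] = 1/2.
By linearity: E[X] = 63 · (1/2) = (64 − 1) · (1/2) = 63/2 ≈ 31.500000.

E[X] = 63/2 = 31.500000.


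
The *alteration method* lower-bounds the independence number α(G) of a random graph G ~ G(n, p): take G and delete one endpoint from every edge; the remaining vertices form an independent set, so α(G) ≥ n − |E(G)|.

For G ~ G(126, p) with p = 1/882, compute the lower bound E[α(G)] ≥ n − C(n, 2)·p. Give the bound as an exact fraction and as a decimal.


E[|E(G)|] = C(126, 2)·p = 7875 · (1/882) = 125/14.
E[α(G)] ≥ n − E[|E(G)|] = 126 − 125/14 = 1639/14.
Numerically: ≈ 117.071429.
(This is only a lower bound; the true E[α(G)] may be larger.)

E[α(G)] ≥ 1639/14 ≈ 117.071429.


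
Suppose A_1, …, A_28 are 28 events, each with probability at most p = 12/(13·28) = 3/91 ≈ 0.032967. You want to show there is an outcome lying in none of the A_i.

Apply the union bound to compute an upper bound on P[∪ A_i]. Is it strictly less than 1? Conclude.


Union bound: P[∪_{i=1}^{28} A_i] ≤ Σ_i P[A_i] ≤ 28·p = 28·(3/91) = 12/13.
Numerically: 12/13 ≈ 0.923077.
Is 12/13 < 1? YES.
Since P[∪ A_i] ≤ 12/13 < 1, the complement has P[∩ A_i^c] ≥ 1 − 12/13 = 1/13 > 0, so some outcome avoids every A_i.

28·p = 12/13 ≈ 0.923077; existence CERTIFIED by the union bound.


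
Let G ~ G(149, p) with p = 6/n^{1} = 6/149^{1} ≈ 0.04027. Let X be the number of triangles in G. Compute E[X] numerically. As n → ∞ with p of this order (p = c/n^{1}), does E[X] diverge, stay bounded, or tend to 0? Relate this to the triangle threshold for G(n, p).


Number of potential triangles: C(149, 3) = 540274.
Each occurs with probability p³ ≈ (0.04027)³ ≈ 6.529726e-05.
By linearity: E[X] = C(149, 3)·p³ ≈ 540274 · 6.529726e-05 ≈ 35.2784.
Here α = 1, so p = 6/n is exactly at the triangle threshold p ~ 1/n. Asymptotically E[X] → c³/6 = 6³/6 = 36 ≈ 36.0000, a bounded constant. In this regime the triangle count is asymptotically Poisson(c³/6).

E[X] ≈ 35.2784; in regime p = Θ(1/n^{1}) E[X] stays bounded (at the triangle threshold p ~ 1/n).


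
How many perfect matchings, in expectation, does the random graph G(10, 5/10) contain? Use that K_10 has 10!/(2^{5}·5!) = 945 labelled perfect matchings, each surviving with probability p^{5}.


K_10 has 10!/(2^{5}·5!) = 945 labelled perfect matchings.
For each such perfect matching H, let X_H = 1 if all 5 edges of H are present in G. Then P[X_H = 1] = p^{5} = (1/2)^{5} = 1/32.
By linearity of expectation: E[X] = Σ_H E[X_H] = 945 · p^{5} = 945 · 1/32 = 945/32.
Numerically: E[X] ≈ 29.5312.

E[X] = 945 · (1/2)^{5} = 945/32 ≈ 29.5312.


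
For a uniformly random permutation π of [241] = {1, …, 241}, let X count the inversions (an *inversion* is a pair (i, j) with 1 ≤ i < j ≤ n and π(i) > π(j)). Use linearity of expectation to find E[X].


Write X = Σ X_I over the C(241, 2) = 28920 pairs i < j, with X_I the indicator of one inversion.
There are 28920 indicators.
For each fixed pair i < j, the values π(i) and π(j) are two distinct elements of {1, …, 241} in uniformly random order; by symmetry P[π(i) > π(j)] = 1/2.
By linearity: E[X] = 28920 · (1/2) = C(241, 2) · (1/2) = 28920/2 = 14460 ≈ 14460.000.

E[X] = 14460 = 14460.000.


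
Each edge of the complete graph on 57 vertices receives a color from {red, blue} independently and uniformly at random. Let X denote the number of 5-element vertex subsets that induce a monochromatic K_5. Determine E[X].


Let X = Σ_S X_S over the C(57, 5) = 4187106 subsets S of size 5, where X_S = 1 if the K_5 on S is monochromatic.
For a fixed S, the K_5 on S has C(5, 2) = 10 edges. P[all 10 edges red] = (1/2)^10, and likewise for blue, so P[monochromatic] = 2·(1/2)^10 = 2^{1 − 10} = 1/512.
Summing: E[X] = C(57, 5) · 2^{1 − 10} = 4187106 · 1/512 = 2093553/256.
Numerically: E[X] ≈ 8177.941.

E[X] = C(57,5)·2^(1−C(5,2)) = 2093553/256 ≈ 8177.941.


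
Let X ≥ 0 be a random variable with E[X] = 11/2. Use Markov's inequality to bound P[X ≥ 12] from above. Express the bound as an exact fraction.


μ = E[X] = 11/2, a = 12.
Markov: P[X ≥ 12] ≤ μ/a = (11/2)/12 = 11/24.
Numerically: ≈ 0.4583.
(Since a = 12 > μ = 5.5000, the bound 11/24 is < 1 and informative.)

P[X ≥ 12] ≤ 11/24 ≈ 0.4583.


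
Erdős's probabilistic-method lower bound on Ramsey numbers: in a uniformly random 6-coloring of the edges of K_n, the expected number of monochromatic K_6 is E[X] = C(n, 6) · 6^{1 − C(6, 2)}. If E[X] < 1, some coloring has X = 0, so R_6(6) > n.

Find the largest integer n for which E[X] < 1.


We need C(n, 6) · 6^{1 − 15} < 1, i.e. C(n, 6) < 6^{15 − 1} = 78364164096.
Check values of n near the boundary:
  n = 196: C(196, 6) = 72887293024; 72887293024 < 78364164096? YES
  n = 197: C(197, 6) = 75176946208; 75176946208 < 78364164096? YES
  n = 198: C(198, 6) = 77526225777; 77526225777 < 78364164096? YES
  n = 199: C(199, 6) = 79936367511; 79936367511 < 78364164096? NO
The largest n with C(n, 6) < 78364164096 is n = 198 (where E[X] = 25842075259/26121388032 ≈ 0.989307). Hence R_6(6) > 198, i.e. R_6(6) ≥ 199.

Largest n = 198; hence R_6(6) > 198.


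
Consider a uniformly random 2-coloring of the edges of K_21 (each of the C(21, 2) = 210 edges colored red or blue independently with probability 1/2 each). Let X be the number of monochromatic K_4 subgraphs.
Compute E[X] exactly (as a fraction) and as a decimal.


Let X = Σ_S X_S over the C(21, 4) = 5985 subsets S of size 4, where X_S = 1 if the K_4 on S is monochromatic.
For a fixed S, the K_4 on S has C(4, 2) = 6 edges. P[all 6 edges red] = (1/2)^6, and likewise for blue, so P[monochromatic] = 2·(1/2)^6 = 2^{1 − 6} = 1/32.
By linearity of expectation: E[X] = C(21, 4) · 2^{1 − 6} = 5985 · 1/32 = 5985/32.
Numerically: E[X] ≈ 187.031.

E[X] = C(21,4)·2^(1−C(4,2)) = 5985/32 ≈ 187.031.


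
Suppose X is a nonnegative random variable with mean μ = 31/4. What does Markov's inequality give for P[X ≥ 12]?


μ = E[X] = 31/4, a = 12.
Markov: P[X ≥ 12] ≤ μ/a = (31/4)/12 = 31/48.
Numerically: ≈ 0.646.
(Since a = 12 > μ = 7.750, the bound 31/48 is < 1 and informative.)

P[X ≥ 12] ≤ 31/48 ≈ 0.646.


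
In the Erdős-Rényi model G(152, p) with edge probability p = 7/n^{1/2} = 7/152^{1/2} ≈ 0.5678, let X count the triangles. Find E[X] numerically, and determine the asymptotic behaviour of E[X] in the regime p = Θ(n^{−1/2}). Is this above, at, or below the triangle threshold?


Number of potential triangles: C(152, 3) = 573800.
Each occurs with probability p³ ≈ (0.5678)³ ≈ 1.830327e-01.
By linearity: E[X] = C(152, 3)·p³ ≈ 573800 · 1.830327e-01 ≈ 105024.1758.
Since α = 1/2 < 1, p = c/n^{1/2} ≫ 1/n is above the triangle threshold p ~ 1/n. Asymptotically E[X] ~ (c³/6)·n^{3(1−α)} = (7³/6)·n^{1.5} → ∞; triangles are abundant w.h.p.

E[X] ≈ 105024.1758; in regime p = Θ(1/n^{1/2}) E[X] diverges (above the triangle threshold p ~ 1/n).


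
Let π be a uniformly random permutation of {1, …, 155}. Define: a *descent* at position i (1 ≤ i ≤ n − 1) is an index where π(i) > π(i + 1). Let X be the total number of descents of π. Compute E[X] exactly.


Write X = Σ X_I over i = 1, …, 154, with X_I the indicator of one descent.
There are 154 indicators.
For each fixed i, the pair (π(i), π(i+1)) is a uniformly random ordered pair of distinct values from {1, …, 155}; by symmetry P[π(i) > π(i+1)] = 1/2.
By linearity: E[X] = 154 · (1/2) = (155 − 1) · (1/2) = 77 ≈ 77.00000.

E[X] = 77 = 77.00000.


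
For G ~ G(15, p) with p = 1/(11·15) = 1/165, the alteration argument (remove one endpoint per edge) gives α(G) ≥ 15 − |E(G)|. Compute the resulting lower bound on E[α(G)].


E[|E(G)|] = C(15, 2)·p = 105 · (1/165) = 7/11.
E[α(G)] ≥ n − E[|E(G)|] = 15 − 7/11 = 158/11.
Numerically: ≈ 14.3636.
(This is only a lower bound; the true E[α(G)] may be larger.)

E[α(G)] ≥ 158/11 ≈ 14.3636.


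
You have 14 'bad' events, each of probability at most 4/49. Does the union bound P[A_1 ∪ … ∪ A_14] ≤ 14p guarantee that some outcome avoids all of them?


Union bound: P[∪_{i=1}^{14} A_i] ≤ Σ_i P[A_i] ≤ 14·p = 14·(4/49) = 8/7.
Numerically: 8/7 ≈ 1.1428571.
Is 8/7 < 1? NO.
Since the bound 8/7 is ≥ 1, the union bound is uninformative here; it does NOT by itself certify existence.

14·p = 8/7 ≈ 1.1428571; existence NOT certified by the union bound.


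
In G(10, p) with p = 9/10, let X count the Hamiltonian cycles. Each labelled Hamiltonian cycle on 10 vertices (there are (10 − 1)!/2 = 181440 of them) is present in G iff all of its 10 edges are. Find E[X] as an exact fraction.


K_10 has (10 − 1)!/2 = 181440 labelled Hamiltonian cycles.
For each such Hamiltonian cycle H, let X_H = 1 if all 10 edges of H are present in G. Then P[X_H = 1] = p^{10} = (9/10)^{10} = 3486784401/10000000000.
By linearity: E[X] = Σ_H E[X_H] = 181440 · p^{10} = 181440 · 3486784401/10000000000 = 1977006755367/31250000.
Numerically: E[X] ≈ 6.33e+04.

E[X] = 181440 · (9/10)^{10} = 1977006755367/31250000 ≈ 6.33e+04.


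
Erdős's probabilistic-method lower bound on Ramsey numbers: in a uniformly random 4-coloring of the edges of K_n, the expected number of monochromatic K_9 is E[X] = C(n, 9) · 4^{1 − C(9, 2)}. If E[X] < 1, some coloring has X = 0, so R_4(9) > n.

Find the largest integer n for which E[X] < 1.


We need C(n, 9) · 4^{1 − 36} < 1, i.e. C(n, 9) < 4^{36 − 1} = 1180591620717411303424.
Check values of n near the boundary:
  n = 910: C(910, 9) = 1133378248346922788210; 1133378248346922788210 < 1180591620717411303424? YES
  n = 911: C(911, 9) = 1144686900492291197405; 1144686900492291197405 < 1180591620717411303424? YES
  n = 912: C(912, 9) = 1156095740032081475120; 1156095740032081475120 < 1180591620717411303424? YES
  n = 913: C(913, 9) = 1167605542753639808390; 1167605542753639808390 < 1180591620717411303424? YES
  n = 914: C(914, 9) = 1179217089587653905932; 1179217089587653905932 < 1180591620717411303424? YES
  n = 915: C(915, 9) = 1190931166636537885130; 1190931166636537885130 < 1180591620717411303424? NO
  n = 916: C(916, 9) = 1202748565202942340440; 1202748565202942340440 < 1180591620717411303424? NO
The largest n with C(n, 9) < 1180591620717411303424 is n = 914 (where E[X] = 294804272396913476483/295147905179352825856 ≈ 0.999). Hence R_4(9) > 914, i.e. R_4(9) ≥ 915.

Largest n = 914; hence R_4(9) > 914.


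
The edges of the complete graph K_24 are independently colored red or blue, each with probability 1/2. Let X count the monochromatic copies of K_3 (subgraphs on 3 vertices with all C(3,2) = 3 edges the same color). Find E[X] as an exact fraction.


Let X = Σ_S X_S over the C(24, 3) = 2024 subsets S of size 3, where X_S = 1 if the K_3 on S is monochromatic.
For a fixed S, the K_3 on S has C(3, 2) = 3 edges. P[all 3 edges red] = (1/2)^3, and likewise for blue, so P[monochromatic] = 2·(1/2)^3 = 2^{1 − 3} = 1/4.
By linearity of expectation: E[X] = C(24, 3) · 2^{1 − 3} = 2024 · 1/4 = 506.
Numerically: E[X] ≈ 506.000000.

E[X] = C(24,3)·2^(1−C(3,2)) = 506 ≈ 506.000000.


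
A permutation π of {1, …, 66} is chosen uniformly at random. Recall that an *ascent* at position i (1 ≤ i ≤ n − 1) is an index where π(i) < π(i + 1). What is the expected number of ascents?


Write X = Σ X_I over i = 1, …, 65, with X_I the indicator of one ascent.
There are 65 indicators.
For each fixed i, the pair (π(i), π(i+1)) is a uniformly random ordered pair of distinct values from {1, …, 66}; by symmetry P[π(i) < π(i+1)] = 1/2.
By linearity: E[X] = 65 · (1/2) = (66 − 1) · (1/2) = 65/2 ≈ 32.5000.

E[X] = 65/2 = 32.5000.


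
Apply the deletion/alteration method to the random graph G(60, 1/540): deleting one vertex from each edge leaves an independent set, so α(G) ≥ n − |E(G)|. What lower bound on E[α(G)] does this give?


E[|E(G)|] = C(60, 2)·p = 1770 · (1/540) = 59/18.
E[α(G)] ≥ n − E[|E(G)|] = 60 − 59/18 = 1021/18.
Numerically: ≈ 56.722222.
(This is only a lower bound; the true E[α(G)] may be larger.)

E[α(G)] ≥ 1021/18 ≈ 56.722222.


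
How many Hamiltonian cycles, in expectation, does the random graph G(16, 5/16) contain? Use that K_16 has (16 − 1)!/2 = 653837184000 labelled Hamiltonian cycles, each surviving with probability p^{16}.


K_16 has (16 − 1)!/2 = 653837184000 labelled Hamiltonian cycles.
For each such Hamiltonian cycle H, let X_H = 1 if all 16 edges of H are present in G. Then P[X_H = 1] = p^{16} = (5/16)^{16} = 152587890625/18446744073709551616.
Summing the indicators: E[X] = Σ_H E[X_H] = 653837184000 · p^{16} = 653837184000 · 152587890625/18446744073709551616 = 97429332733154296875/18014398509481984.
Numerically: E[X] ≈ 5408.

E[X] = 653837184000 · (5/16)^{16} = 97429332733154296875/18014398509481984 ≈ 5408.


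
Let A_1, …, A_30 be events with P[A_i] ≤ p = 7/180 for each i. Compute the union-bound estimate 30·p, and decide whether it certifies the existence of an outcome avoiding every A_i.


Union bound: P[∪_{i=1}^{30} A_i] ≤ Σ_i P[A_i] ≤ 30·p = 30·(7/180) = 7/6.
Numerically: 7/6 ≈ 1.166667.
Is 7/6 < 1? NO.
Since the bound 7/6 is ≥ 1, the union bound is uninformative here; it does NOT by itself certify existence.

30·p = 7/6 ≈ 1.166667; existence NOT certified by the union bound.


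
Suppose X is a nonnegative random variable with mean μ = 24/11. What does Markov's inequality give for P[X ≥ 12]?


μ = E[X] = 24/11, a = 12.
Markov: P[X ≥ 12] ≤ μ/a = (24/11)/12 = 2/11.
Numerically: ≈ 0.181818.
(Since a = 12 > μ = 2.181818, the bound 2/11 is < 1 and informative.)

P[X ≥ 12] ≤ 2/11 ≈ 0.181818.


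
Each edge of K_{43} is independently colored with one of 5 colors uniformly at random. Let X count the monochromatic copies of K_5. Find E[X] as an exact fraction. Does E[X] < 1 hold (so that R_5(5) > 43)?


E[X] = C(43, 5) · 5^{1 − 10} = 962598 · 5^{−9} = 962598/1953125.
As a reduced fraction: E[X] = 962598/1953125 ≈ 0.4928502.
Is E[X] < 1? YES.
Since E[X] < 1, there exists a 5-coloring of K_{43} with no monochromatic K_5; hence R_5(5) > 43.

E[X] = 962598/1953125 ≈ 0.4928502; E[X] < 1, so R_5(5) > 43.


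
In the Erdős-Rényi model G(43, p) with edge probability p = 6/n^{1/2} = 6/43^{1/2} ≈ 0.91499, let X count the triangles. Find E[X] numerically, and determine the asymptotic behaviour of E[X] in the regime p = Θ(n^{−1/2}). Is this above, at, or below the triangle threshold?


Number of potential triangles: C(43, 3) = 12341.
Each occurs with probability p³ ≈ (0.91499)³ ≈ 7.6603933e-01.
By linearity: E[X] = C(43, 3)·p³ ≈ 12341 · 7.6603933e-01 ≈ 9453.69137.
Since α = 1/2 < 1, p = c/n^{1/2} ≫ 1/n is above the triangle threshold p ~ 1/n. Asymptotically E[X] ~ (c³/6)·n^{3(1−α)} = (6³/6)·n^{1.5} → ∞; triangles are abundant w.h.p.

E[X] ≈ 9453.69137; in regime p = Θ(1/n^{1/2}) E[X] diverges (above the triangle threshold p ~ 1/n).


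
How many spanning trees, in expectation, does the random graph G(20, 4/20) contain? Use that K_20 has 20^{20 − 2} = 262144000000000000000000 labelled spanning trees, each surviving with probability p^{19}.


K_20 has 20^{20 − 2} = 262144000000000000000000 labelled spanning trees.
For each such spanning tree H, let X_H = 1 if all 19 edges of H are present in G. Then P[X_H = 1] = p^{19} = (1/5)^{19} = 1/19073486328125.
Summing the indicators: E[X] = Σ_H E[X_H] = 262144000000000000000000 · p^{19} = 262144000000000000000000 · 1/19073486328125 = 68719476736/5.
Numerically: E[X] ≈ 1.3744e+10.

E[X] = 262144000000000000000000 · (1/5)^{19} = 68719476736/5 ≈ 1.3744e+10.


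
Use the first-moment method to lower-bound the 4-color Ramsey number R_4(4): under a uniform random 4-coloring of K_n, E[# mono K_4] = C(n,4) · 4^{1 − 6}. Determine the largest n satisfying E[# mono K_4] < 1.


We need C(n, 4) · 4^{1 − 6} < 1, i.e. C(n, 4) < 4^{6 − 1} = 1024.
Check values of n near the boundary:
  n = 11: C(11, 4) = 330; 330 < 1024? YES
  n = 12: C(12, 4) = 495; 495 < 1024? YES
  n = 13: C(13, 4) = 715; 715 < 1024? YES
  n = 14: C(14, 4) = 1001; 1001 < 1024? YES
  n = 15: C(15, 4) = 1365; 1365 < 1024? NO
  n = 16: C(16, 4) = 1820; 1820 < 1024? NO
  n = 17: C(17, 4) = 2380; 2380 < 1024? NO
The largest n with C(n, 4) < 1024 is n = 14 (where E[X] = 1001/1024 ≈ 0.9775391). Hence R_4(4) > 14, i.e. R_4(4) ≥ 15.

Largest n = 14; hence R_4(4) > 14.


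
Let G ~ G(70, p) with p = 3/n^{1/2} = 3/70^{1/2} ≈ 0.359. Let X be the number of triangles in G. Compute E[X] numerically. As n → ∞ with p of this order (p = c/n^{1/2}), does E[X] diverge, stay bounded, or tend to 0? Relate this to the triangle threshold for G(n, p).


Number of potential triangles: C(70, 3) = 54740.
Each occurs with probability p³ ≈ (0.359)³ ≈ 4.61017e-02.
By linearity: E[X] = C(70, 3)·p³ ≈ 54740 · 4.61017e-02 ≈ 2523.606.
Since α = 1/2 < 1, p = c/n^{1/2} ≫ 1/n is above the triangle threshold p ~ 1/n. Asymptotically E[X] ~ (c³/6)·n^{3(1−α)} = (3³/6)·n^{1.5} → ∞; triangles are abundant w.h.p.

E[X] ≈ 2523.606; in regime p = Θ(1/n^{1/2}) E[X] diverges (above the triangle threshold p ~ 1/n).


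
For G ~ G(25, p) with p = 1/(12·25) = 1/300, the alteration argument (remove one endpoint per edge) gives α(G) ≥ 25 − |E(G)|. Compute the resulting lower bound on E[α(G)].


E[|E(G)|] = C(25, 2)·p = 300 · (1/300) = 1.
E[α(G)] ≥ n − E[|E(G)|] = 25 − 1 = 24.
Numerically: ≈ 24.000000.
(This is only a lower bound; the true E[α(G)] may be larger.)

E[α(G)] ≥ 24 ≈ 24.000000.


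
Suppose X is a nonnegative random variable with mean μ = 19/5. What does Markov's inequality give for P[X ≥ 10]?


μ = E[X] = 19/5, a = 10.
Markov: P[X ≥ 10] ≤ μ/a = (19/5)/10 = 19/50.
Numerically: ≈ 0.38000.
(Since a = 10 > μ = 3.80000, the bound 19/50 is < 1 and informative.)

P[X ≥ 10] ≤ 19/50 ≈ 0.38000.


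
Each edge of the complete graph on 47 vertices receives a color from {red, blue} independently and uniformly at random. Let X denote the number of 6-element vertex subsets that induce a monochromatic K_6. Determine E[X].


Let X = Σ_S X_S over the C(47, 6) = 10737573 subsets S of size 6, where X_S = 1 if the K_6 on S is monochromatic.
For a fixed S, the K_6 on S has C(6, 2) = 15 edges. P[all 15 edges red] = (1/2)^15, and likewise for blue, so P[monochromatic] = 2·(1/2)^15 = 2^{1 − 15} = 1/16384.
By linearity: E[X] = C(47, 6) · 2^{1 − 15} = 10737573 · 1/16384 = 10737573/16384.
Numerically: E[X] ≈ 655.36945.

E[X] = C(47,6)·2^(1−C(6,2)) = 10737573/16384 ≈ 655.36945.


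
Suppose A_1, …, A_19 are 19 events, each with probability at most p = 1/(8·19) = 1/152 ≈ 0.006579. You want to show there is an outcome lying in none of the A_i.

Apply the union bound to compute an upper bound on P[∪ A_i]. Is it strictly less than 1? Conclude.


Union bound: P[∪_{i=1}^{19} A_i] ≤ Σ_i P[A_i] ≤ 19·p = 19·(1/152) = 1/8.
Numerically: 1/8 ≈ 0.125000.
Is 1/8 < 1? YES.
Since P[∪ A_i] ≤ 1/8 < 1, the complement has P[∩ A_i^c] ≥ 1 − 1/8 = 7/8 > 0, so some outcome avoids every A_i.

19·p = 1/8 ≈ 0.125000; existence CERTIFIED by the union bound.


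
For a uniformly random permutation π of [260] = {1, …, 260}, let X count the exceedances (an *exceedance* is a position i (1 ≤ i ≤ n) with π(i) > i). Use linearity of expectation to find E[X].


Write X = Σ_{i=1}^{260} X_i, where X_i = 1_{π(i) > i}.
For each fixed i, π(i) is uniform over {1, …, 260} (marginal of a uniform permutation), so P[π(i) > i] = (n − i)/n. Summing: Σ_{i=1}^{260} (n − i)/n = (0 + 1 + … + 259)/260 = 260(260 − 1)/(2·260) = (260 − 1)/2.
Hence E[X] = Σ_{i=1}^{260} (260 − i)/260 = 259/2 ≈ 129.500.

E[X] = 259/2 = 129.500.


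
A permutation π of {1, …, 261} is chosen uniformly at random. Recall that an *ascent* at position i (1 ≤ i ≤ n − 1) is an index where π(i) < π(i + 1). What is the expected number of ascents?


Write X = Σ X_I over i = 1, …, 260, with X_I the indicator of one ascent.
There are 260 indicators.
For each fixed i, the pair (π(i), π(i+1)) is a uniformly random ordered pair of distinct values from {1, …, 261}; by symmetry P[π(i) < π(i+1)] = 1/2.
By linearity: E[X] = 260 · (1/2) = (261 − 1) · (1/2) = 130 ≈ 130.000.

E[X] = 130 = 130.000.
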